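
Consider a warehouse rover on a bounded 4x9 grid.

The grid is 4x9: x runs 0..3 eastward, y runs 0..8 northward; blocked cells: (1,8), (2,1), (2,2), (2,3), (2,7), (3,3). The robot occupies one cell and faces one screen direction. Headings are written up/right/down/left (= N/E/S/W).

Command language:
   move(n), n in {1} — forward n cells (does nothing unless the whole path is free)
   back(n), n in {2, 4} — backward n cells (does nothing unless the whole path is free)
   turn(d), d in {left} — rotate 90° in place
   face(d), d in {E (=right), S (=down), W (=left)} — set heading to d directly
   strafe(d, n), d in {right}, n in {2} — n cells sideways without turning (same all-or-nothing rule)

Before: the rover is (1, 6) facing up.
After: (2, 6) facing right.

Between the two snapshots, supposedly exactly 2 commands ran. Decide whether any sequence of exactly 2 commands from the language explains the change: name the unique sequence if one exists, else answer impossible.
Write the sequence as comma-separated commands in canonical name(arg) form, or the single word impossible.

key: position moved to (2,6) AND the heading swung to E — translation plus rotation needed
start: (1, 6) facing up
t=1 face(E) ⇒ (1, 6) facing right
t=2 move(1) ⇒ (2, 6) facing right
all 64 alternatives checked — unique.

face(E), move(1)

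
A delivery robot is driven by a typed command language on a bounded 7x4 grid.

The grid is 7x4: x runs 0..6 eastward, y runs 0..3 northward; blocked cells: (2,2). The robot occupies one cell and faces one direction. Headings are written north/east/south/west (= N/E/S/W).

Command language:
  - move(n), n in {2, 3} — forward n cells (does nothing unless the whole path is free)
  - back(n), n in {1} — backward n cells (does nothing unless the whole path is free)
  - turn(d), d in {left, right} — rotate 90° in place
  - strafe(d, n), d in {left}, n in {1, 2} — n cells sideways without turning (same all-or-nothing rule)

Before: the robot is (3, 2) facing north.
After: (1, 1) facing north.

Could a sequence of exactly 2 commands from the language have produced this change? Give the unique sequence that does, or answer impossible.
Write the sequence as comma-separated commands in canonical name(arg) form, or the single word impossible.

key: still facing N at the end — nothing in the sequence rotates
initial: (3, 2) facing north
t=1 back(1) ⇒ (3, 1) facing north
t=2 strafe(left, 2) ⇒ (1, 1) facing north
no rival 2-sequence matches.

back(1), strafe(left, 2)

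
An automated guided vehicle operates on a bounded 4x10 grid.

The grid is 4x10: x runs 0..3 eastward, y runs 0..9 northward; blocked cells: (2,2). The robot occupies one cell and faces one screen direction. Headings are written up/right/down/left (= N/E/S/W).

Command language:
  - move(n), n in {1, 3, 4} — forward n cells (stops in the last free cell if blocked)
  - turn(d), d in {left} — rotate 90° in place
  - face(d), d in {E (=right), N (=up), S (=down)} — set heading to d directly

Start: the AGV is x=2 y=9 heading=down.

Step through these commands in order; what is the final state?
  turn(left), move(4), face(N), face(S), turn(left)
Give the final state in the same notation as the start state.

x=3 y=9 heading=right

t0: x=2 y=9 heading=down
t=1 turn(left) ⇒ x=2 y=9 heading=right
t=2 move(4) ⇒ x=3 y=9 heading=right
t=3 face(N) ⇒ x=3 y=9 heading=up
t=4 face(S) ⇒ x=3 y=9 heading=down
t=5 turn(left) ⇒ x=3 y=9 heading=right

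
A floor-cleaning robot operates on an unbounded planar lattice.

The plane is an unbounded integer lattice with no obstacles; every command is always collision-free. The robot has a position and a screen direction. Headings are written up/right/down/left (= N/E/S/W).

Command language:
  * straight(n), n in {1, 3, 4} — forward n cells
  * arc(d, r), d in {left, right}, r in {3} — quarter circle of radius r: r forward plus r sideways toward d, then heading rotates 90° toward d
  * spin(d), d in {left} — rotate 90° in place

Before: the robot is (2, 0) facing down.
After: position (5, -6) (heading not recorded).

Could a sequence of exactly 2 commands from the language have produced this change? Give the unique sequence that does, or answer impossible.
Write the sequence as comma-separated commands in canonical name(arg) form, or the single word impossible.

straight(3), arc(left, 3)

key: order matters: swapping straight(3) and arc(left, 3) lands elsewhere
initial: (2, 0) facing down
step 1 (straight(3)): (2, -3) facing down
step 2 (arc(left, 3)): (5, -6) facing right
no rival 2-sequence matches.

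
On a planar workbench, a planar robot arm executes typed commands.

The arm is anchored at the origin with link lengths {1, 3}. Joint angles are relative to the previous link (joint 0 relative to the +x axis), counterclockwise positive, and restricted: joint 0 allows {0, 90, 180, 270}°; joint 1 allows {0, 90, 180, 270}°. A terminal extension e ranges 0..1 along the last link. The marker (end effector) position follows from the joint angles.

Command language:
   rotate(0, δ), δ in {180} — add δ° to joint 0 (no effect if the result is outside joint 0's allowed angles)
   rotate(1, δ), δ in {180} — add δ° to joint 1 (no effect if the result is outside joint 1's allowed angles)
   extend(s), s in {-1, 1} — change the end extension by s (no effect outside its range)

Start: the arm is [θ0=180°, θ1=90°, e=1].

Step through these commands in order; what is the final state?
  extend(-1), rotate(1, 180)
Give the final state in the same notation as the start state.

[θ0=180°, θ1=270°, e=0]

start: [θ0=180°, θ1=90°, e=1]
[1] after extend(-1): [θ0=180°, θ1=90°, e=0]
[2] after rotate(1, 180): [θ0=180°, θ1=270°, e=0]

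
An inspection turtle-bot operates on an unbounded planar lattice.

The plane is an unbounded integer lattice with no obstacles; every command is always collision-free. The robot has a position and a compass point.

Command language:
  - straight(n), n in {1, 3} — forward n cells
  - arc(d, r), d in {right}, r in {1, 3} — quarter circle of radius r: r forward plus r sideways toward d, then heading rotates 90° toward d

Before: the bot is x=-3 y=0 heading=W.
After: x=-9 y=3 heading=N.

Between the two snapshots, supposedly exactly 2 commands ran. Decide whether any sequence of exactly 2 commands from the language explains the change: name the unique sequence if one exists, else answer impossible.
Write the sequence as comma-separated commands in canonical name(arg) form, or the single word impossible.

straight(3), arc(right, 3)

key: cell and facing (now N) both changed — the 2 commands mix motion and turning
t0: x=-3 y=0 heading=W
step 1 (straight(3)): x=-6 y=0 heading=W
step 2 (arc(right, 3)): x=-9 y=3 heading=N
no other 2-command option fits: unique.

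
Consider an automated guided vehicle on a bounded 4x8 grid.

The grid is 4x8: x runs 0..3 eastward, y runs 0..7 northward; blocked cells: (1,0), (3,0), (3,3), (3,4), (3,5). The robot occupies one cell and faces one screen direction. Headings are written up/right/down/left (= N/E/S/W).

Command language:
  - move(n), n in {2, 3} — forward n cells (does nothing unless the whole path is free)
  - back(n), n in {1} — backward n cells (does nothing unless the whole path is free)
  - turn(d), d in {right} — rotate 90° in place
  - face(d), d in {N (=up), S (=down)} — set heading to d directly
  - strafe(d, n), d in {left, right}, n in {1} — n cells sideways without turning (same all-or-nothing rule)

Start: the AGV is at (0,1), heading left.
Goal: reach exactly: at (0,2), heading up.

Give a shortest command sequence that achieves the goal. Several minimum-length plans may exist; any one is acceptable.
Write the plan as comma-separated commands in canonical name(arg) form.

strafe(right, 1), turn(right)

start: at (0,1), heading left
t=1 strafe(right, 1) ⇒ at (0,2), heading left
t=2 turn(right) ⇒ at (0,2), heading up
minimal: 2 command(s), checked below 2.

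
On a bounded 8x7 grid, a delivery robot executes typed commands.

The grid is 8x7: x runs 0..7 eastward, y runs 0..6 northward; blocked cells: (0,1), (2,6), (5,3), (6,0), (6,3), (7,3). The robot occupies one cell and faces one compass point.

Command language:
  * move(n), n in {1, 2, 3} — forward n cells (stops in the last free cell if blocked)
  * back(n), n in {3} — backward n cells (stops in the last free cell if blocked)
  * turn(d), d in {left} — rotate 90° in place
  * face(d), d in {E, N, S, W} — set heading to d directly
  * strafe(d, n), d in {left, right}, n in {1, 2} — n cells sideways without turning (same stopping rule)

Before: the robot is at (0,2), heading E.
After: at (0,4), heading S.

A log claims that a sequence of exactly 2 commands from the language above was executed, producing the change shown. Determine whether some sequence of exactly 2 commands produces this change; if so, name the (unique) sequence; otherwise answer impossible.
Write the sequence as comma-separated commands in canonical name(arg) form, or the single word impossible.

key: position moved to (0,4) AND the heading swung to S — translation plus rotation needed
t0: at (0,2), heading E
t=1 strafe(left, 2) ⇒ at (0,4), heading E
t=2 face(S) ⇒ at (0,4), heading S
uniquely the one of 169 2-step routes that fits.

strafe(left, 2), face(S)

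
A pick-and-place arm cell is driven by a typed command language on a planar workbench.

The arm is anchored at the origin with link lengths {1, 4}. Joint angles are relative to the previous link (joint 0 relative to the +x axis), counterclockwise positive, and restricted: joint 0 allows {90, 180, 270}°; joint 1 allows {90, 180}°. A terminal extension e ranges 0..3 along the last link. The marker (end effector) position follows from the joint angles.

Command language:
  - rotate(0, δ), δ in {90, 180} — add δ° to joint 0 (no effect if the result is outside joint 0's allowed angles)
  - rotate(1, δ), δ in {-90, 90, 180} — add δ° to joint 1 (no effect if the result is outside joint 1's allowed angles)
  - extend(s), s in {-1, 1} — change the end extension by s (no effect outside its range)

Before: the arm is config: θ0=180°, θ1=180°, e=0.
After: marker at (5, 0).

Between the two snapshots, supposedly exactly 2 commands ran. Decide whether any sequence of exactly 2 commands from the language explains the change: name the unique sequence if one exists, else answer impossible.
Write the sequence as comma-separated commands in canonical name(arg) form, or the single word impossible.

start: config: θ0=180°, θ1=180°, e=0
step 1 (extend(1)): config: θ0=180°, θ1=180°, e=1
step 2 (extend(1)): config: θ0=180°, θ1=180°, e=2
all 49 alternatives checked — unique.

extend(1), extend(1)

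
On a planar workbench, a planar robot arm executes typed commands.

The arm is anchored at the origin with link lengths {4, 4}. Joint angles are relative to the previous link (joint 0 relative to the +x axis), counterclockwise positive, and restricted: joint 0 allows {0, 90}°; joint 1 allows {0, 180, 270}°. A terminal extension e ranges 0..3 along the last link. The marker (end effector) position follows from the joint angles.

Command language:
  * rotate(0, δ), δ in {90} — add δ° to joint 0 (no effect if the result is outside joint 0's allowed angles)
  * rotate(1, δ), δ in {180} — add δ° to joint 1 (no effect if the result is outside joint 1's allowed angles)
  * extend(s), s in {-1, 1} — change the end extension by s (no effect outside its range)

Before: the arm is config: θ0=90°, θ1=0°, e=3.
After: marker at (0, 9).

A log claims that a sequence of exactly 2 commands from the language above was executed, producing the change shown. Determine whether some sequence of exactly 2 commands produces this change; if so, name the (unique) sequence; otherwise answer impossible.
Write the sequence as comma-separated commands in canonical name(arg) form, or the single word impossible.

extend(-1), extend(-1)

from: config: θ0=90°, θ1=0°, e=3
[1] after extend(-1): config: θ0=90°, θ1=0°, e=2
[2] after extend(-1): config: θ0=90°, θ1=0°, e=1
no rival 2-sequence matches.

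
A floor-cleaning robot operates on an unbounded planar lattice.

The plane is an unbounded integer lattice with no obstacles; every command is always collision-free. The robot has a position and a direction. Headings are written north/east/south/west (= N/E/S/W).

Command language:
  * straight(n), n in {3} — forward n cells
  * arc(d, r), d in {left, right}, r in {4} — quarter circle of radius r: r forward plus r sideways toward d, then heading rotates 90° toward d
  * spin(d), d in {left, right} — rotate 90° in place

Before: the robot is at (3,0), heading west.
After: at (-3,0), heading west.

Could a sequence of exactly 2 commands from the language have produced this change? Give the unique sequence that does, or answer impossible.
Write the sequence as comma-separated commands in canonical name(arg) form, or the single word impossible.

key: heading stays W — no command in the sequence turns
begin: at (3,0), heading west
[1] after straight(3): at (0,0), heading west
[2] after straight(3): at (-3,0), heading west
no other 2-command option fits: unique.

straight(3), straight(3)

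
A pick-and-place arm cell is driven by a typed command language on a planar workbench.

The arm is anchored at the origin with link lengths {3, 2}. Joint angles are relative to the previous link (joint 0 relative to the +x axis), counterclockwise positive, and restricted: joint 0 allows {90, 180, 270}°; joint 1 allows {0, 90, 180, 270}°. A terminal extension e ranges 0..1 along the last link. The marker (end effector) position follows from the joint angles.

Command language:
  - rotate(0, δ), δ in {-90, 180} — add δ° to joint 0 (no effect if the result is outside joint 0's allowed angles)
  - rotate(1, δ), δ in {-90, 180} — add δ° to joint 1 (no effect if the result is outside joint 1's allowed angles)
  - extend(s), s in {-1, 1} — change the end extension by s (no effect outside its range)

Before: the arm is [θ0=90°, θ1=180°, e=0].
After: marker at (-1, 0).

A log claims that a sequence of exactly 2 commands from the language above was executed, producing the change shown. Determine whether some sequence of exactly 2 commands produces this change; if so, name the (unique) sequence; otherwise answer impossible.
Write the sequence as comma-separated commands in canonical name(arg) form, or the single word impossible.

key: order matters: swapping rotate(0, 180) and rotate(0, -90) lands elsewhere
initial: [θ0=90°, θ1=180°, e=0]
1. rotate(0, 180) → [θ0=270°, θ1=180°, e=0]
2. rotate(0, -90) → [θ0=180°, θ1=180°, e=0]
uniquely the one of 36 2-step routes that fits.

rotate(0, 180), rotate(0, -90)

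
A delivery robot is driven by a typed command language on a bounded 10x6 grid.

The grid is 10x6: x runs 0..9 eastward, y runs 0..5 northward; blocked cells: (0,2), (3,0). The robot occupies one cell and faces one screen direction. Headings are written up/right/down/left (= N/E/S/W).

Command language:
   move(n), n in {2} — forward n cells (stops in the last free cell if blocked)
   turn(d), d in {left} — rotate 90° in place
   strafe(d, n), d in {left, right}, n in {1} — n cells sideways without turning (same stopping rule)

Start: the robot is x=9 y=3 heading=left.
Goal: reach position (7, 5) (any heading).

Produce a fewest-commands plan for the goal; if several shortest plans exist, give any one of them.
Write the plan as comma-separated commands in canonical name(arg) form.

move(2), strafe(right, 1), strafe(right, 1)

start: x=9 y=3 heading=left
step 1 (move(2)): x=7 y=3 heading=left
step 2 (strafe(right, 1)): x=7 y=4 heading=left
step 3 (strafe(right, 1)): x=7 y=5 heading=left
no 2-step plan works, so 3 is optimal.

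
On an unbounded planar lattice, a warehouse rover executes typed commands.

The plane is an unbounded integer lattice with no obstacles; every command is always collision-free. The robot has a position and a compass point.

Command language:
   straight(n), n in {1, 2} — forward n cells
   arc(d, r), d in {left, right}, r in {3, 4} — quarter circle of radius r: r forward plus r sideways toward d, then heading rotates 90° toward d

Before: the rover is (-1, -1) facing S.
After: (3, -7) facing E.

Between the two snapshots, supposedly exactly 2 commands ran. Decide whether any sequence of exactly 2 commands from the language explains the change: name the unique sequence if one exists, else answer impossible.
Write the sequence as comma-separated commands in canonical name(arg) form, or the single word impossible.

straight(2), arc(left, 4)

key: order matters: swapping straight(2) and arc(left, 4) lands elsewhere
initial: (-1, -1) facing S
1. straight(2) → (-1, -3) facing S
2. arc(left, 4) → (3, -7) facing E
no other 2-command option fits: unique.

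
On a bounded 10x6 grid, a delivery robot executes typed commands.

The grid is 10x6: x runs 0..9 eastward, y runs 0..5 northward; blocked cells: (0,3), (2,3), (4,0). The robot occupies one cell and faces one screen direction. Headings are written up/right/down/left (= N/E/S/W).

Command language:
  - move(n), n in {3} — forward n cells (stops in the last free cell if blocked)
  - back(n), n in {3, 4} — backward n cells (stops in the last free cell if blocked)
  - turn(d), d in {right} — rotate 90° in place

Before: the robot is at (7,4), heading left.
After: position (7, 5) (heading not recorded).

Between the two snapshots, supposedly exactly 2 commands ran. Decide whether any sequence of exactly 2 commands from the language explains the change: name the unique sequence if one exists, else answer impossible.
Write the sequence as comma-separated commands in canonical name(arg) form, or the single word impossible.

key: move(3) runs into the grid edge before its full distance
begin: at (7,4), heading left
step 1 (turn(right)): at (7,4), heading up
step 2 (move(3)): at (7,5), heading up
all 16 alternatives checked — unique.

turn(right), move(3)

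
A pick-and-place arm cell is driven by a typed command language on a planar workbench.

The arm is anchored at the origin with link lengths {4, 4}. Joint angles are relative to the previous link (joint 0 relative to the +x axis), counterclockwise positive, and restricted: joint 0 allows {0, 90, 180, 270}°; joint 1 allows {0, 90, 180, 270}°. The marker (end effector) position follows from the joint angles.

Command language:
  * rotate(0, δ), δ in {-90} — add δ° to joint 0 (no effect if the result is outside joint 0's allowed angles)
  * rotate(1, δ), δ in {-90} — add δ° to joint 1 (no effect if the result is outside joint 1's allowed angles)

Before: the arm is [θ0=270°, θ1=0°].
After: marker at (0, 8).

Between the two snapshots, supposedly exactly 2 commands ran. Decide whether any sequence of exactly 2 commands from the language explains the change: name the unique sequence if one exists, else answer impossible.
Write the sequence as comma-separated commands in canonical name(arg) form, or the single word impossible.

rotate(0, -90), rotate(0, -90)

begin: [θ0=270°, θ1=0°]
1. rotate(0, -90) → [θ0=180°, θ1=0°]
2. rotate(0, -90) → [θ0=90°, θ1=0°]
no other 2-command option fits: unique.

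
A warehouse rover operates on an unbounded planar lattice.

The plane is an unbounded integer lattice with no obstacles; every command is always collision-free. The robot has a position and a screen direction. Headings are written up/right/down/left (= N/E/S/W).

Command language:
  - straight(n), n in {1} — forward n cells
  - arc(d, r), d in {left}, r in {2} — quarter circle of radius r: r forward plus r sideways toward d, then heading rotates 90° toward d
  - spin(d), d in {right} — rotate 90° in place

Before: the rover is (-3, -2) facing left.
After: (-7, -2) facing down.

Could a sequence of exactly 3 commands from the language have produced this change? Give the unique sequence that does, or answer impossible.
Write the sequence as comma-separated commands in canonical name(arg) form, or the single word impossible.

key: running arc(left, 2) before spin(right) would end elsewhere — order is forced
start: (-3, -2) facing left
step 1 (spin(right)): (-3, -2) facing up
step 2 (arc(left, 2)): (-5, 0) facing left
step 3 (arc(left, 2)): (-7, -2) facing down
no other 3-command option fits: unique.

spin(right), arc(left, 2), arc(left, 2)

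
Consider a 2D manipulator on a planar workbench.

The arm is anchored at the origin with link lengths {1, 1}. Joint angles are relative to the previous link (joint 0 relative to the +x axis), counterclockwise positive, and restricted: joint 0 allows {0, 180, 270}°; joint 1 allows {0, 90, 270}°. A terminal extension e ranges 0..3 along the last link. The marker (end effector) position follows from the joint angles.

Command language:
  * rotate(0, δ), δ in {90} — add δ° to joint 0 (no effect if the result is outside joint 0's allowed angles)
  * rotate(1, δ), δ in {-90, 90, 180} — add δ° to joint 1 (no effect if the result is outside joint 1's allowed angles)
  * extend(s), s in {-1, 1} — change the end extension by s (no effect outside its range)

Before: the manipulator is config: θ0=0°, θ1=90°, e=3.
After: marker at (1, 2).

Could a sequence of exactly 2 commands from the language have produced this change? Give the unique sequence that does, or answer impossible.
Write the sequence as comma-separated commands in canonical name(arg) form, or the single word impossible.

initial: config: θ0=0°, θ1=90°, e=3
[1] after extend(-1): config: θ0=0°, θ1=90°, e=2
[2] after extend(-1): config: θ0=0°, θ1=90°, e=1
uniquely the one of 36 2-step routes that fits.

extend(-1), extend(-1)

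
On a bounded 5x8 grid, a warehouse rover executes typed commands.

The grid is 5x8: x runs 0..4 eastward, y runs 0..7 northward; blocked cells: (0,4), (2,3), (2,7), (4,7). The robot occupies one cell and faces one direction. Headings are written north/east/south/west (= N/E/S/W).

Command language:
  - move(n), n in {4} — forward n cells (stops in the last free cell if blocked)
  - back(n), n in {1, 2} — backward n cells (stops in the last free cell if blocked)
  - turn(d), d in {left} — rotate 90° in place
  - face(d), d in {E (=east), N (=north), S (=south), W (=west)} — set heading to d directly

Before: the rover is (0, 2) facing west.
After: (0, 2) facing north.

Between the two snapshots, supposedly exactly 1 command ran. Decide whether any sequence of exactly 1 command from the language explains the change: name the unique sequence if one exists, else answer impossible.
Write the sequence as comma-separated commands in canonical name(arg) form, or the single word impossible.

key: (0,2) unchanged — the single command moves nothing
initial: (0, 2) facing west
step 1 (face(N)): (0, 2) facing north
uniquely the one of 8 1-step routes that fits.

face(N)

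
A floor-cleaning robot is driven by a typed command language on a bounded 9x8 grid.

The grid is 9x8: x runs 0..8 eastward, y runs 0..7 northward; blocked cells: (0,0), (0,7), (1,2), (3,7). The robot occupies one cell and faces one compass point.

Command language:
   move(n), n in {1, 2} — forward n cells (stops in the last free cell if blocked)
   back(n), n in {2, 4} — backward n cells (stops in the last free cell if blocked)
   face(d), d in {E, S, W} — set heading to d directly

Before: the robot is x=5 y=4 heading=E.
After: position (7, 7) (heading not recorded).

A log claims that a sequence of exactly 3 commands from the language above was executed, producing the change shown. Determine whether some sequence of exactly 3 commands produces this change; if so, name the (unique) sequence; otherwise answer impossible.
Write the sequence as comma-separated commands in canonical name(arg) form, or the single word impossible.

move(2), face(S), back(4)

key: back(4) runs into the grid edge before its full distance
start: x=5 y=4 heading=E
step 1 (move(2)): x=7 y=4 heading=E
step 2 (face(S)): x=7 y=4 heading=S
step 3 (back(4)): x=7 y=7 heading=S
all 343 alternatives checked — unique.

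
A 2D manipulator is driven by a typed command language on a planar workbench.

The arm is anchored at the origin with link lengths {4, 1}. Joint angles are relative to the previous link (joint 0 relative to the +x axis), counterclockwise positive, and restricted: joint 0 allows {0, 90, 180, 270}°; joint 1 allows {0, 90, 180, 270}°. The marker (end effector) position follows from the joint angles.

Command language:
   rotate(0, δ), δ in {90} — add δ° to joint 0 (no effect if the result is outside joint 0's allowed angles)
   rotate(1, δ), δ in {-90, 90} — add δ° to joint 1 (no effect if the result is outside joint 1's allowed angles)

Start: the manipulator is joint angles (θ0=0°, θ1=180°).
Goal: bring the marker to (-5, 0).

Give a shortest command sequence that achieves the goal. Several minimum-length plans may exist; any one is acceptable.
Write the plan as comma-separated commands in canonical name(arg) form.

t0: joint angles (θ0=0°, θ1=180°)
step 1 (rotate(1, 90)): joint angles (θ0=0°, θ1=270°)
step 2 (rotate(1, 90)): joint angles (θ0=0°, θ1=0°)
step 3 (rotate(0, 90)): joint angles (θ0=90°, θ1=0°)
step 4 (rotate(0, 90)): joint angles (θ0=180°, θ1=0°)
no 3-step plan works, so 4 is optimal.

rotate(1, 90), rotate(1, 90), rotate(0, 90), rotate(0, 90)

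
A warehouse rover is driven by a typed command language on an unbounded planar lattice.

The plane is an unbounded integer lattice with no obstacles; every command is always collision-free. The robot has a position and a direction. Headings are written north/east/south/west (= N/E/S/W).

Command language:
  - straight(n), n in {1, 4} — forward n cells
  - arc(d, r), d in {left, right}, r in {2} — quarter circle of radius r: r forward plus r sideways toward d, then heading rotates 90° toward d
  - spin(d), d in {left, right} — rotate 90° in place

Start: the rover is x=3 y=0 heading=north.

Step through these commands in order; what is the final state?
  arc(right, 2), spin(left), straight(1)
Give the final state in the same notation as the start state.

x=5 y=3 heading=north

start: x=3 y=0 heading=north
t=1 arc(right, 2) ⇒ x=5 y=2 heading=east
t=2 spin(left) ⇒ x=5 y=2 heading=north
t=3 straight(1) ⇒ x=5 y=3 heading=north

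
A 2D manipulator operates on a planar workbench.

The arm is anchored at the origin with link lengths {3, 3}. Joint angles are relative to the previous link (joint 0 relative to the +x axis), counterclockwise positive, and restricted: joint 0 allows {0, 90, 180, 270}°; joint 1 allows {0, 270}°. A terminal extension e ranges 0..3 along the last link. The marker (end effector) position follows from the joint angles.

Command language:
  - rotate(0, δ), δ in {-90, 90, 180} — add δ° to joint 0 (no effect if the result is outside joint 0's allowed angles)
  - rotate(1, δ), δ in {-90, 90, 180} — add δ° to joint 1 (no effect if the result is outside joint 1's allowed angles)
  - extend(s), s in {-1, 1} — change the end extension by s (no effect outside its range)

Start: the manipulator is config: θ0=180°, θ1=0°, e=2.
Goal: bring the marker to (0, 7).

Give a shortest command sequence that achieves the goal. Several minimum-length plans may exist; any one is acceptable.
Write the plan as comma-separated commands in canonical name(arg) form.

from: config: θ0=180°, θ1=0°, e=2
[1] after extend(-1): config: θ0=180°, θ1=0°, e=1
[2] after rotate(0, -90): config: θ0=90°, θ1=0°, e=1
shorter routes all fall short; 2 is best.

extend(-1), rotate(0, -90)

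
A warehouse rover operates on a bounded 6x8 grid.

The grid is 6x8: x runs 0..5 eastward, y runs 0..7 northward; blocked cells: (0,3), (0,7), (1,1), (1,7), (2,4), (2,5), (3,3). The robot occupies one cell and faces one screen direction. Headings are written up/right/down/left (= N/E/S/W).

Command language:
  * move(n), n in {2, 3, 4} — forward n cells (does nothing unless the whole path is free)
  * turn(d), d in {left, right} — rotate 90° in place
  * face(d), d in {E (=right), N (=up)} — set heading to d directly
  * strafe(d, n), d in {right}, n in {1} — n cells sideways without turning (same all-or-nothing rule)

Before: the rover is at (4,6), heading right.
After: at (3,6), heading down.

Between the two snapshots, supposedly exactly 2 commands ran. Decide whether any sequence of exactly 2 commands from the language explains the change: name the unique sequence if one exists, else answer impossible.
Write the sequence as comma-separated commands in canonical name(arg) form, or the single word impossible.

key: running strafe(right, 1) before turn(right) would end elsewhere — order is forced
from: at (4,6), heading right
t=1 turn(right) ⇒ at (4,6), heading down
t=2 strafe(right, 1) ⇒ at (3,6), heading down
no rival 2-sequence matches.

turn(right), strafe(right, 1)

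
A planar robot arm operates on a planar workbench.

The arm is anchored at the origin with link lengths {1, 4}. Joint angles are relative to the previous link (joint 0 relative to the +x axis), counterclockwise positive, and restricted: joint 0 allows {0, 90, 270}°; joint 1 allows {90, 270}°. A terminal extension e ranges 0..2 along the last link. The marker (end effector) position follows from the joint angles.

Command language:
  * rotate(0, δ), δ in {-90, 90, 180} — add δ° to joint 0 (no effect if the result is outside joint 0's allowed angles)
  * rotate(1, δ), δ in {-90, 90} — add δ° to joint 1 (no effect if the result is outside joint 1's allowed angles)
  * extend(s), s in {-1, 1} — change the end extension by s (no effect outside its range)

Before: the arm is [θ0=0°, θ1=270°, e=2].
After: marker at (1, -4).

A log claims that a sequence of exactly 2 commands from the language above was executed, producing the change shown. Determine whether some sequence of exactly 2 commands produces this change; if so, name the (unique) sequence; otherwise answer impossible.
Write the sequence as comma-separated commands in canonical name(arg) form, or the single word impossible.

from: [θ0=0°, θ1=270°, e=2]
t=1 extend(-1) ⇒ [θ0=0°, θ1=270°, e=1]
t=2 extend(-1) ⇒ [θ0=0°, θ1=270°, e=0]
all 49 alternatives checked — unique.

extend(-1), extend(-1)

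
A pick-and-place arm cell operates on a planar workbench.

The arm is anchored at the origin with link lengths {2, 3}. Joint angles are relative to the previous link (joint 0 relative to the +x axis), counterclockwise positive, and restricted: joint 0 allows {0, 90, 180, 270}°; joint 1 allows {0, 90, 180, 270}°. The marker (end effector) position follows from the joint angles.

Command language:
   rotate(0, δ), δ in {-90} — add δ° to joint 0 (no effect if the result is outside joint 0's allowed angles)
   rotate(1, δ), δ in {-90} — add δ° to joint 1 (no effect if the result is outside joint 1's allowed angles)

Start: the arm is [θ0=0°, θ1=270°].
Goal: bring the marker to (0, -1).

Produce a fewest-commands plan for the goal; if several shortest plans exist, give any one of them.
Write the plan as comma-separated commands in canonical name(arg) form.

rotate(0, -90), rotate(0, -90), rotate(0, -90), rotate(1, -90)

start: [θ0=0°, θ1=270°]
step 1 (rotate(0, -90)): [θ0=270°, θ1=270°]
step 2 (rotate(0, -90)): [θ0=180°, θ1=270°]
step 3 (rotate(0, -90)): [θ0=90°, θ1=270°]
step 4 (rotate(1, -90)): [θ0=90°, θ1=180°]
shorter routes all fall short; 4 is best.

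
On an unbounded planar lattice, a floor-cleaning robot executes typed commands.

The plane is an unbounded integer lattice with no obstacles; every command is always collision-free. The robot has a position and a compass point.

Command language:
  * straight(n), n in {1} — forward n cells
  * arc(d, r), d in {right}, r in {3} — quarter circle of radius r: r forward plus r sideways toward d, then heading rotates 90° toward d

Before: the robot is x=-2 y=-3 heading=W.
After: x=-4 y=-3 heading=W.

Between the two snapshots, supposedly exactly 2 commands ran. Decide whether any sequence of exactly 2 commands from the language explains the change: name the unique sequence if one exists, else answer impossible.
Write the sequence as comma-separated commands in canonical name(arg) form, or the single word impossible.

key: still facing W at the end — nothing in the sequence rotates
initial: x=-2 y=-3 heading=W
1. straight(1) → x=-3 y=-3 heading=W
2. straight(1) → x=-4 y=-3 heading=W
all 4 alternatives checked — unique.

straight(1), straight(1)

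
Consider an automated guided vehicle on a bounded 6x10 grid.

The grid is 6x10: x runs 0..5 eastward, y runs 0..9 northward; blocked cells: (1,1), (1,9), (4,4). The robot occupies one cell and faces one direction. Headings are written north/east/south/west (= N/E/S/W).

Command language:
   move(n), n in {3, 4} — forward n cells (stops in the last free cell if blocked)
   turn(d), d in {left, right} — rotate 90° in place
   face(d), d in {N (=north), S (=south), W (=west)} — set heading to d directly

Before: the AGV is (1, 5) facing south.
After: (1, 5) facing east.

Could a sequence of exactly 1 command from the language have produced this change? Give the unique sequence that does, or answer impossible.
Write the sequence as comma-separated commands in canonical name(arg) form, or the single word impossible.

key: parked at (1,5) the whole time — nothing moves the robot
t0: (1, 5) facing south
step 1 (turn(left)): (1, 5) facing east
all 7 alternatives checked — unique.

turn(left)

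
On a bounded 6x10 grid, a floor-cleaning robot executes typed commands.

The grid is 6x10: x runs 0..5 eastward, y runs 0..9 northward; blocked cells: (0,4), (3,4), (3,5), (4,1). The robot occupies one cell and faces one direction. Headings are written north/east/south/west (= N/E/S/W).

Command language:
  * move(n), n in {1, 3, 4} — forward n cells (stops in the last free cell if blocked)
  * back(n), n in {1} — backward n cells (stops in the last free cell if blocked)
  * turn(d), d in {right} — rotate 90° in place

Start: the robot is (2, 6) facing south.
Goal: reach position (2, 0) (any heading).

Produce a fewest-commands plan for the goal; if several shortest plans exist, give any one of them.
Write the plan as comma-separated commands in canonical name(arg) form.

move(4), move(4)

start: (2, 6) facing south
t=1 move(4) ⇒ (2, 2) facing south
t=2 move(4) ⇒ (2, 0) facing south
minimal: 2 command(s), checked below 2.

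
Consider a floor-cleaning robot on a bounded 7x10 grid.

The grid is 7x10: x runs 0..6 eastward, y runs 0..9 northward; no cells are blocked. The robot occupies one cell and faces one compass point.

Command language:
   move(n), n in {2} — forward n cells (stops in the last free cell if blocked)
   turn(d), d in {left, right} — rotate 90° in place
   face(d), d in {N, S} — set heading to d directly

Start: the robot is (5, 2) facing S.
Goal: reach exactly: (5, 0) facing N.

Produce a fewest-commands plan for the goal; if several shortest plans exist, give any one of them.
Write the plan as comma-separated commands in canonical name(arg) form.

move(2), face(N)

from: (5, 2) facing S
step 1 (move(2)): (5, 0) facing S
step 2 (face(N)): (5, 0) facing N
no 1-step plan works, so 2 is optimal.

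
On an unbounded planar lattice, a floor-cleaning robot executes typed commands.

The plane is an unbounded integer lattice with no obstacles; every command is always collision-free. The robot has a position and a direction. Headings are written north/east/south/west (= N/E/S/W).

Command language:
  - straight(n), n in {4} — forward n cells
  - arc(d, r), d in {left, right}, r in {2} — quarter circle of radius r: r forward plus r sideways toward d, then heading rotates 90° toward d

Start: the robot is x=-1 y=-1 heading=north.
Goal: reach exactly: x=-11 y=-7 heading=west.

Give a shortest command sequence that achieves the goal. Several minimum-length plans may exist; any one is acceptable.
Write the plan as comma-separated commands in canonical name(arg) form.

arc(left, 2), arc(left, 2), arc(right, 2), arc(left, 2), arc(right, 2)

from: x=-1 y=-1 heading=north
[1] after arc(left, 2): x=-3 y=1 heading=west
[2] after arc(left, 2): x=-5 y=-1 heading=south
[3] after arc(right, 2): x=-7 y=-3 heading=west
[4] after arc(left, 2): x=-9 y=-5 heading=south
[5] after arc(right, 2): x=-11 y=-7 heading=west
nothing shorter than 5 reaches the goal.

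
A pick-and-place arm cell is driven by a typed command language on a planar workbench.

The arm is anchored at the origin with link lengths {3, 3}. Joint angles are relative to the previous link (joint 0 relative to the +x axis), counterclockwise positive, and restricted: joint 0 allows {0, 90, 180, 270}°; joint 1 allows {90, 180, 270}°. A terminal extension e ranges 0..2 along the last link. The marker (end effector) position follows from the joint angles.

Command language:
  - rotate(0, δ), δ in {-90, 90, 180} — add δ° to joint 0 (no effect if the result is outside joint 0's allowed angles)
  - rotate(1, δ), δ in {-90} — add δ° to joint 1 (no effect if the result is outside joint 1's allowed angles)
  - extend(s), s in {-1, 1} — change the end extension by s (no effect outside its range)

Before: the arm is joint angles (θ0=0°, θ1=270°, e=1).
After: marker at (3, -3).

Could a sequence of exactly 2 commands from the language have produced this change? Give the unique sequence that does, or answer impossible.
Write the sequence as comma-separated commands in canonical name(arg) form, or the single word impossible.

extend(-1), extend(-1)

from: joint angles (θ0=0°, θ1=270°, e=1)
[1] after extend(-1): joint angles (θ0=0°, θ1=270°, e=0)
[2] after extend(-1): joint angles (θ0=0°, θ1=270°, e=0)
no other 2-command option fits: unique.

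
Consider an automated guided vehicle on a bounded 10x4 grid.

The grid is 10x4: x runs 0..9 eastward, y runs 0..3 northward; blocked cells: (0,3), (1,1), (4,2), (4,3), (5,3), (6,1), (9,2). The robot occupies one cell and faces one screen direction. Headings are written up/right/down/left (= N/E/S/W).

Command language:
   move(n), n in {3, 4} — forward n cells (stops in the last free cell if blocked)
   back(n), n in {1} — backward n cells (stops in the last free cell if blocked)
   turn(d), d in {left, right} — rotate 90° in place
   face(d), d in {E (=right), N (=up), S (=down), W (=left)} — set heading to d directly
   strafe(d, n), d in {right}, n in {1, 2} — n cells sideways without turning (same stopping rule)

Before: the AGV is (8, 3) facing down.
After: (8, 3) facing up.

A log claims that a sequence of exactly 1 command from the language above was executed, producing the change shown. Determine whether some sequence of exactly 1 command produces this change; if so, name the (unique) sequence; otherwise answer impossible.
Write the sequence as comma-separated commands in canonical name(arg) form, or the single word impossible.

key: (8,3) unchanged — the single command moves nothing
from: (8, 3) facing down
step 1 (face(N)): (8, 3) facing up
no rival 1-sequence matches.

face(N)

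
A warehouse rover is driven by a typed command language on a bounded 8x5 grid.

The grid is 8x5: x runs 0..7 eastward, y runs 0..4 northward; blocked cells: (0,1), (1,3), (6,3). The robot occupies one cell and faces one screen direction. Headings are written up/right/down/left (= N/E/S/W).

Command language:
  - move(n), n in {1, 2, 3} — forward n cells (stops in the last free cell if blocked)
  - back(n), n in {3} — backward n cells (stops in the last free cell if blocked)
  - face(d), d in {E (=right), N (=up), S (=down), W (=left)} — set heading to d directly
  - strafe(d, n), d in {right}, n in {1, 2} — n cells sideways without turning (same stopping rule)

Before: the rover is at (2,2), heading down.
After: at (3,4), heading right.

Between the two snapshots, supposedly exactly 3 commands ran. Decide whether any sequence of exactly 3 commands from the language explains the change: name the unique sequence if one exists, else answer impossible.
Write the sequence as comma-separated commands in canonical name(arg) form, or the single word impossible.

back(3), face(E), move(1)

key: running move(1) before back(3) would end elsewhere — order is forced
start: at (2,2), heading down
1. back(3) → at (2,4), heading down
2. face(E) → at (2,4), heading right
3. move(1) → at (3,4), heading right
uniquely the one of 1000 3-step routes that fits.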